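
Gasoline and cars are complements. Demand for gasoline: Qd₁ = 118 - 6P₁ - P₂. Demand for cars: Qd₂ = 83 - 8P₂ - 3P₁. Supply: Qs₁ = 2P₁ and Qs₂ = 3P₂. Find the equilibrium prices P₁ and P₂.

P₁ = 243/17, P₂ = 62/17

Market 1: 118 - 6P₁ - P₂ = 2P₁ → 8P₁ + P₂ = 118.
Market 2: 11P₂ + 3P₁ = 83.
Eliminating P₂: 11×(1) − 1×(2) gives 85P₁ = 1215, so P₁ = 243/17.
Back-substitute into (2): P₂ = (83 − 3×243/17) / 11 = 62/17.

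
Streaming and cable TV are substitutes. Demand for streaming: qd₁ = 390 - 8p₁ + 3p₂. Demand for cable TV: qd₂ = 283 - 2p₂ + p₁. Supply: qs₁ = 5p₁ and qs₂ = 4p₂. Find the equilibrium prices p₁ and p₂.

Market 1: 390 - 8p₁ + 3p₂ = 5p₁ → 13p₁ - 3p₂ = 390.
Market 2: 6p₂ - p₁ = 283.
Eliminating p₂: 6×(1) + 3×(2) gives 75p₁ = 3189, so p₁ = 42.52.
Back-substitute into (2): p₂ = (283 + 1×42.52) / 6 = 4069/75.

p₁ = 42.52, p₂ = 4069/75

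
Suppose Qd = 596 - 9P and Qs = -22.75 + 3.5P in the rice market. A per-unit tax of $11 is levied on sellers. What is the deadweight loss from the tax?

Deadweight loss = 152.46

Pre-tax equilibrium: P* = 49.5, Q* = 150.5.
Tax on sellers shifts supply to Qs = -22.75 + 3.5(P − 11) = -61.25 + 3.5P.
596 - 9P = -61.25 + 3.5P gives buyer price Pb = 52.58; sellers receive Ps = 52.58 − 11 = 41.58.
New quantity: Q = 596 − 9(52.58) = 122.78.
DWL = ½ × 11 × (150.5 − 122.78) = 152.46.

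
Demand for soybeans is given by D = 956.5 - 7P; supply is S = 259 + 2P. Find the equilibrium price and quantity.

Set D = S: 956.5 - 7P = 259 + 2P.
697.5 = 9P, so P* = 77.5.
Q* = 956.5 − 7(77.5) = 414.

P* = 77.5, Q* = 414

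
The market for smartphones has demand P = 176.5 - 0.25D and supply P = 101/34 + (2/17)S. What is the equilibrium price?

P* = 58.5

Set the two price expressions equal: 176.5 - 0.25Q = 101/34 + (2/17)Q.
2950/17 = (25/68)Q, so Q* = 472.
P* = 176.5 − (0.25)(472) = 58.5.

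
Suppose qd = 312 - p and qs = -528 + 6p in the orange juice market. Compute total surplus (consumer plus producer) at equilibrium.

Total surplus = 21504

Equilibrium: 312 - p = -528 + 6p gives p* = 120, q* = 192.
Demand choke price: p = 312; supply starts at p = 88.
CS = ½(312 − 120)(192) = 18432; PS = ½(120 − 88)(192) = 3072.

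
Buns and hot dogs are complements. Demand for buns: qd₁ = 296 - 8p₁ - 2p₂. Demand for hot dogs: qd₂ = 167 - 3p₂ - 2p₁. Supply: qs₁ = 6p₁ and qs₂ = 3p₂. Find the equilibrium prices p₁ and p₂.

p₁ = 18.025, p₂ = 21.825

Market 1: 296 - 8p₁ - 2p₂ = 6p₁ → 14p₁ + 2p₂ = 296.
Market 2: 6p₂ + 2p₁ = 167.
Eliminating p₂: 6×(1) − 2×(2) gives 80p₁ = 1442, so p₁ = 18.025.
Back-substitute into (2): p₂ = (167 − 2×18.025) / 6 = 21.825.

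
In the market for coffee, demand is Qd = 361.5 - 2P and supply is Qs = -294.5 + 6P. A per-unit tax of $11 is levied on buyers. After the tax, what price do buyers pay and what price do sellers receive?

Pre-tax equilibrium: P* = 82, Q* = 197.5.
Tax on buyers shifts demand to Qd = 361.5 − 2(P + 11) = 339.5 - 2P.
339.5 - 2P = -294.5 + 6P gives seller price Ps = 79.25; buyers pay Pb = 79.25 + 11 = 90.25.
New quantity: Q = 361.5 − 2(90.25) = 181.

Buyers pay $90.25, sellers receive $79.25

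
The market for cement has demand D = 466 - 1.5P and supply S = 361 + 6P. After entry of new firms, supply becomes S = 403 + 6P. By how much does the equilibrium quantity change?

ΔQ = 8.4

Original equilibrium: P* = 14, Q* = 445.
New equilibrium: 466 - 1.5P = 403 + 6P, so 63 = 7.5P and P' = 8.4; Q' = 466 − 1.5(8.4) = 453.4.
Change in quantity: 453.4 − 445 = 8.4.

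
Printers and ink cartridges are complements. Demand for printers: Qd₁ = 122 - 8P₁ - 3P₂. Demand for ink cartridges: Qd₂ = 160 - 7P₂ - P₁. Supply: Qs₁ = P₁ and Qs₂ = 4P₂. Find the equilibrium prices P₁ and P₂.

P₁ = 431/48, P₂ = 659/48

Market 1: 122 - 8P₁ - 3P₂ = P₁ → 9P₁ + 3P₂ = 122.
Market 2: 11P₂ + P₁ = 160.
Eliminating P₂: 11×(1) − 3×(2) gives 96P₁ = 862, so P₁ = 431/48.
Back-substitute into (2): P₂ = (160 − 1×431/48) / 11 = 659/48.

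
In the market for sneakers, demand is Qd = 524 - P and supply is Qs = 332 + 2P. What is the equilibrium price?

Set Qd = Qs: 524 - P = 332 + 2P.
192 = 3P, so P* = 64.
Q* = 524 − 1(64) = 460.

P* = 64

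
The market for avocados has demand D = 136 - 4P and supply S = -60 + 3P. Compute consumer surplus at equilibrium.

Consumer surplus = 72

Equilibrium: 136 - 4P = -60 + 3P gives P* = 28, Q* = 24.
Demand choke price (D = 0): P = 34.
CS = ½(34 − 28)(24) = 72.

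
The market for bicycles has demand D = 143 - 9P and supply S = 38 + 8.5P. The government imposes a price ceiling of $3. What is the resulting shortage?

Equilibrium price would be P* = 6, so the ceiling at 3 binds.
At P = 3: D = 143 − 9(3) = 116, S = 38 + 8.5(3) = 63.5.
Shortage = 116 − 63.5 = 52.5.

Shortage = 52.5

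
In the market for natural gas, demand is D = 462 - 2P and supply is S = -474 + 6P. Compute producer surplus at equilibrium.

Producer surplus = 4332

Equilibrium: 462 - 2P = -474 + 6P gives P* = 117, Q* = 228.
Supply starts at P = 79 (where S = 0).
PS = ½(117 − 79)(228) = 4332.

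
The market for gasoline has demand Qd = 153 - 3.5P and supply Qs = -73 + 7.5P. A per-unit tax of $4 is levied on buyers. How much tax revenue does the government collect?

Pre-tax equilibrium: P* = 226/11, Q* = 892/11.
Tax on buyers shifts demand to Qd = 153 − 3.5(P + 4) = 139 - 3.5P.
139 - 3.5P = -73 + 7.5P gives seller price Ps = 212/11; buyers pay Pb = 212/11 + 4 = 256/11.
New quantity: Q = 153 − 3.5(256/11) = 787/11.
Revenue = 4 × 787/11 = 3148/11.

Tax revenue = 3148/11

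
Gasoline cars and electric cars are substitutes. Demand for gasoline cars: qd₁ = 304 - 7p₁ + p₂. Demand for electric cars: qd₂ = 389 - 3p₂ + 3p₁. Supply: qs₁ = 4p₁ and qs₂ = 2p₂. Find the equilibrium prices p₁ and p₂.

p₁ = 1909/52, p₂ = 5191/52

Market 1: 304 - 7p₁ + p₂ = 4p₁ → 11p₁ - p₂ = 304.
Market 2: 5p₂ - 3p₁ = 389.
Eliminating p₂: 5×(1) + 1×(2) gives 52p₁ = 1909, so p₁ = 1909/52.
Back-substitute into (2): p₂ = (389 + 3×1909/52) / 5 = 5191/52.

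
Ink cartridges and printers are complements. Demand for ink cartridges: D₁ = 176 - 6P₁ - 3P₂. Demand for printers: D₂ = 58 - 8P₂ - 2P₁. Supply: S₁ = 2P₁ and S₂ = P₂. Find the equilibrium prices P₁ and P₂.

P₁ = 235/11, P₂ = 56/33

Market 1: 176 - 6P₁ - 3P₂ = 2P₁ → 8P₁ + 3P₂ = 176.
Market 2: 9P₂ + 2P₁ = 58.
Eliminating P₂: 9×(1) − 3×(2) gives 66P₁ = 1410, so P₁ = 235/11.
Back-substitute into (2): P₂ = (58 − 2×235/11) / 9 = 56/33.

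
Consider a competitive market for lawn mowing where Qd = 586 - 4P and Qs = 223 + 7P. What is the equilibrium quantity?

Set Qd = Qs: 586 - 4P = 223 + 7P.
363 = 11P, so P* = 33.
Q* = 586 − 4(33) = 454.

Q* = 454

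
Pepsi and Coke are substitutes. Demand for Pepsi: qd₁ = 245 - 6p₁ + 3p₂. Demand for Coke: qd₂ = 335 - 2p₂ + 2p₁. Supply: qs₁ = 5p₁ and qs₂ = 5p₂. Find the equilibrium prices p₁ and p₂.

Market 1: 245 - 6p₁ + 3p₂ = 5p₁ → 11p₁ - 3p₂ = 245.
Market 2: 7p₂ - 2p₁ = 335.
Eliminating p₂: 7×(1) + 3×(2) gives 71p₁ = 2720, so p₁ = 2720/71.
Back-substitute into (2): p₂ = (335 + 2×2720/71) / 7 = 4175/71.

p₁ = 2720/71, p₂ = 4175/71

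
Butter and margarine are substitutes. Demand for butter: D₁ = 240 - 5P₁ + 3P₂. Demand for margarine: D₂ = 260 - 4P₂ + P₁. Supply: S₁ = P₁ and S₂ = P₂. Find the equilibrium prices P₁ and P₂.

P₁ = 220/3, P₂ = 200/3

Market 1: 240 - 5P₁ + 3P₂ = P₁ → 6P₁ - 3P₂ = 240.
Market 2: 5P₂ - P₁ = 260.
Eliminating P₂: 5×(1) + 3×(2) gives 27P₁ = 1980, so P₁ = 220/3.
Back-substitute into (2): P₂ = (260 + 1×220/3) / 5 = 200/3.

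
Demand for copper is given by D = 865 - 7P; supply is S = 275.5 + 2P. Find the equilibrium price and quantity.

Set D = S: 865 - 7P = 275.5 + 2P.
589.5 = 9P, so P* = 65.5.
Q* = 865 − 7(65.5) = 406.5.

P* = 65.5, Q* = 406.5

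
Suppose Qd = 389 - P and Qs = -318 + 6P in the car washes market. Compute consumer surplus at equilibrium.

Consumer surplus = 41472

Equilibrium: 389 - P = -318 + 6P gives P* = 101, Q* = 288.
Demand choke price (Qd = 0): P = 389.
CS = ½(389 − 101)(288) = 41472.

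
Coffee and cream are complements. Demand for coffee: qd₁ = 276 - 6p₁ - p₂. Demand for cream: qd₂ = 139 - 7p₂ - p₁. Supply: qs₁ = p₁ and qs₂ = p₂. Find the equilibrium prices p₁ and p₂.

Market 1: 276 - 6p₁ - p₂ = p₁ → 7p₁ + p₂ = 276.
Market 2: 8p₂ + p₁ = 139.
Eliminating p₂: 8×(1) − 1×(2) gives 55p₁ = 2069, so p₁ = 2069/55.
Back-substitute into (2): p₂ = (139 − 1×2069/55) / 8 = 697/55.

p₁ = 2069/55, p₂ = 697/55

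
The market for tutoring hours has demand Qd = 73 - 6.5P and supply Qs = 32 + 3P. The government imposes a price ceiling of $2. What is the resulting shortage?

Shortage = 22

Equilibrium price would be P* = 82/19, so the ceiling at 2 binds.
At P = 2: Qd = 73 − 6.5(2) = 60, Qs = 32 + 3(2) = 38.
Shortage = 60 − 38 = 22.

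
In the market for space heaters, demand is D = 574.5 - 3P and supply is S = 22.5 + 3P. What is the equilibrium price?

Set D = S: 574.5 - 3P = 22.5 + 3P.
552 = 6P, so P* = 92.
Q* = 574.5 − 3(92) = 298.5.

P* = 92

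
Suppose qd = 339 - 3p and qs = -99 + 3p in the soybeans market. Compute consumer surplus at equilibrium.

Equilibrium: 339 - 3p = -99 + 3p gives p* = 73, q* = 120.
Demand choke price (qd = 0): p = 113.
CS = ½(113 − 73)(120) = 2400.

Consumer surplus = 2400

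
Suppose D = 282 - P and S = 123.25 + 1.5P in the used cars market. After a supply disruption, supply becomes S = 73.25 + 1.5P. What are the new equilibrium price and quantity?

Original equilibrium: P* = 63.5, Q* = 218.5.
New equilibrium: 282 - P = 73.25 + 1.5P, so 208.75 = 2.5P and P' = 83.5; Q' = 282 − 1(83.5) = 198.5.

P' = 83.5, Q' = 198.5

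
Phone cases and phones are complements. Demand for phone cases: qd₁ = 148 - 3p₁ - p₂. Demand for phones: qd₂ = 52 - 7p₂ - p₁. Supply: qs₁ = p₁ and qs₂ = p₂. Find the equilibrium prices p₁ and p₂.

p₁ = 1132/31, p₂ = 60/31

Market 1: 148 - 3p₁ - p₂ = p₁ → 4p₁ + p₂ = 148.
Market 2: 8p₂ + p₁ = 52.
Eliminating p₂: 8×(1) − 1×(2) gives 31p₁ = 1132, so p₁ = 1132/31.
Back-substitute into (2): p₂ = (52 − 1×1132/31) / 8 = 60/31.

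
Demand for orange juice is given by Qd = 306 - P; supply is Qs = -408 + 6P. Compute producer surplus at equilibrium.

Equilibrium: 306 - P = -408 + 6P gives P* = 102, Q* = 204.
Supply starts at P = 68 (where Qs = 0).
PS = ½(102 − 68)(204) = 3468.

Producer surplus = 3468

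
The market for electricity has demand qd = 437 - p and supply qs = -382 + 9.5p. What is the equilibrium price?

Set qd = qs: 437 - p = -382 + 9.5p.
819 = 10.5p, so p* = 78.
q* = 437 − 1(78) = 359.

p* = 78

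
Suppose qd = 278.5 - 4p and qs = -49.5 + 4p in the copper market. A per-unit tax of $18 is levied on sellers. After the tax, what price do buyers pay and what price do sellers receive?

Pre-tax equilibrium: p* = 41, q* = 114.5.
Tax on sellers shifts supply to qs = -49.5 + 4(p − 18) = -121.5 + 4p.
278.5 - 4p = -121.5 + 4p gives buyer price pb = 50; sellers receive ps = 50 − 18 = 32.
New quantity: q = 278.5 − 4(50) = 78.5.

Buyers pay $50, sellers receive $32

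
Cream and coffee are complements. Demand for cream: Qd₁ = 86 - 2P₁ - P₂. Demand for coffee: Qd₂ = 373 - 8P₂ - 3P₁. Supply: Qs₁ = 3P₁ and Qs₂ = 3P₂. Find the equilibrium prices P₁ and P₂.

P₁ = 573/52, P₂ = 1607/52

Market 1: 86 - 2P₁ - P₂ = 3P₁ → 5P₁ + P₂ = 86.
Market 2: 11P₂ + 3P₁ = 373.
Eliminating P₂: 11×(1) − 1×(2) gives 52P₁ = 573, so P₁ = 573/52.
Back-substitute into (2): P₂ = (373 − 3×573/52) / 11 = 1607/52.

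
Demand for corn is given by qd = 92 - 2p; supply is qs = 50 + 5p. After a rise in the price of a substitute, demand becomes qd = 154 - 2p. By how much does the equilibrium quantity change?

Original equilibrium: p* = 6, q* = 80.
New equilibrium: 154 - 2p = 50 + 5p, so 104 = 7p and p' = 104/7; q' = 154 − 2(104/7) = 870/7.
Change in quantity: 870/7 − 80 = 310/7.

Δq = 310/7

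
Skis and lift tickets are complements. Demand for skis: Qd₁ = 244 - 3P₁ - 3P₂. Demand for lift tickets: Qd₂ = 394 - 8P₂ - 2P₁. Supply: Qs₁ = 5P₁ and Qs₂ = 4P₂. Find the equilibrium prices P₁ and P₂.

Market 1: 244 - 3P₁ - 3P₂ = 5P₁ → 8P₁ + 3P₂ = 244.
Market 2: 12P₂ + 2P₁ = 394.
Eliminating P₂: 12×(1) − 3×(2) gives 90P₁ = 1746, so P₁ = 19.4.
Back-substitute into (2): P₂ = (394 − 2×19.4) / 12 = 29.6.

P₁ = 19.4, P₂ = 29.6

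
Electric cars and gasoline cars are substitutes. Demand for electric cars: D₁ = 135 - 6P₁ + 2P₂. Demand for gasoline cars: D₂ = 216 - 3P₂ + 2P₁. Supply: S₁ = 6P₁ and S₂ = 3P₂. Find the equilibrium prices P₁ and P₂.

Market 1: 135 - 6P₁ + 2P₂ = 6P₁ → 12P₁ - 2P₂ = 135.
Market 2: 6P₂ - 2P₁ = 216.
Eliminating P₂: 6×(1) + 2×(2) gives 68P₁ = 1242, so P₁ = 621/34.
Back-substitute into (2): P₂ = (216 + 2×621/34) / 6 = 1431/34.

P₁ = 621/34, P₂ = 1431/34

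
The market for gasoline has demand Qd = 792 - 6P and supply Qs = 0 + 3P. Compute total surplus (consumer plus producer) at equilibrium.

Total surplus = 17424

Equilibrium: 792 - 6P = 0 + 3P gives P* = 88, Q* = 264.
Demand choke price: P = 132; supply starts at P = 0.
CS = ½(132 − 88)(264) = 5808; PS = ½(88 − 0)(264) = 11616.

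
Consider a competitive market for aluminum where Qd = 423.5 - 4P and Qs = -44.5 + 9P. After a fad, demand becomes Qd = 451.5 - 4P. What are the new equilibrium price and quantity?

Original equilibrium: P* = 36, Q* = 279.5.
New equilibrium: 451.5 - 4P = -44.5 + 9P, so 496 = 13P and P' = 496/13; Q' = 451.5 − 4(496/13) = 7771/26.

P' = 496/13, Q' = 7771/26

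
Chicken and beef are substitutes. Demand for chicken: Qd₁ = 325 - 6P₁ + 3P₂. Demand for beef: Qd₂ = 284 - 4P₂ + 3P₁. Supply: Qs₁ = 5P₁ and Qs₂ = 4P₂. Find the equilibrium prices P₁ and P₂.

P₁ = 3452/79, P₂ = 4099/79

Market 1: 325 - 6P₁ + 3P₂ = 5P₁ → 11P₁ - 3P₂ = 325.
Market 2: 8P₂ - 3P₁ = 284.
Eliminating P₂: 8×(1) + 3×(2) gives 79P₁ = 3452, so P₁ = 3452/79.
Back-substitute into (2): P₂ = (284 + 3×3452/79) / 8 = 4099/79.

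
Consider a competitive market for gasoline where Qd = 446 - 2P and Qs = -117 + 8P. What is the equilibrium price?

Set Qd = Qs: 446 - 2P = -117 + 8P.
563 = 10P, so P* = 56.3.
Q* = 446 − 2(56.3) = 333.4.

P* = 56.3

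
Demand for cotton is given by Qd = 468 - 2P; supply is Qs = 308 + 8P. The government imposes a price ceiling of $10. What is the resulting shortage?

Equilibrium price would be P* = 16, so the ceiling at 10 binds.
At P = 10: Qd = 468 − 2(10) = 448, Qs = 308 + 8(10) = 388.
Shortage = 448 − 388 = 60.

Shortage = 60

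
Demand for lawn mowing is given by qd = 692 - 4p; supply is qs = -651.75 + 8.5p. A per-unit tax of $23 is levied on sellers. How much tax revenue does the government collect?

Pre-tax equilibrium: p* = 107.5, q* = 262.
Tax on sellers shifts supply to qs = -651.75 + 8.5(p − 23) = -847.25 + 8.5p.
692 - 4p = -847.25 + 8.5p gives buyer price pb = 123.14; sellers receive ps = 123.14 − 23 = 100.14.
New quantity: q = 692 − 4(123.14) = 199.44.
Revenue = 23 × 199.44 = 4587.12.

Tax revenue = 4587.12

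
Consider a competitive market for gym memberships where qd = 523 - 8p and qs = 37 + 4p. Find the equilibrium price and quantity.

Set qd = qs: 523 - 8p = 37 + 4p.
486 = 12p, so p* = 40.5.
q* = 523 − 8(40.5) = 199.

p* = 40.5, q* = 199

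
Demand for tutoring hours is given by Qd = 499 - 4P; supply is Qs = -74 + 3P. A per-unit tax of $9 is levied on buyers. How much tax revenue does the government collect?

Pre-tax equilibrium: P* = 573/7, Q* = 1201/7.
Tax on buyers shifts demand to Qd = 499 − 4(P + 9) = 463 - 4P.
463 - 4P = -74 + 3P gives seller price Ps = 537/7; buyers pay Pb = 537/7 + 9 = 600/7.
New quantity: Q = 499 − 4(600/7) = 1093/7.
Revenue = 9 × 1093/7 = 9837/7.

Tax revenue = 9837/7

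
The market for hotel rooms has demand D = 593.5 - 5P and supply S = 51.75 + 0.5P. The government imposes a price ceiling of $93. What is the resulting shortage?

Equilibrium price would be P* = 98.5, so the ceiling at 93 binds.
At P = 93: D = 593.5 − 5(93) = 128.5, S = 51.75 + 0.5(93) = 98.25.
Shortage = 128.5 − 98.25 = 30.25.

Shortage = 30.25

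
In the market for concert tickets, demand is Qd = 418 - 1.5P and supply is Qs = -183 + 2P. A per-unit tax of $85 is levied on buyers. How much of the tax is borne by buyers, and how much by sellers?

Pre-tax equilibrium: P* = 1202/7, Q* = 1123/7.
Tax on buyers shifts demand to Qd = 418 − 1.5(P + 85) = 290.5 - 1.5P.
290.5 - 1.5P = -183 + 2P gives seller price Ps = 947/7; buyers pay Pb = 947/7 + 85 = 1542/7.
New quantity: Q = 418 − 1.5(1542/7) = 613/7.
Buyer burden = 1542/7 − 1202/7 = 340/7; seller burden = 1202/7 − 947/7 = 255/7.

Buyers bear 340/7, sellers bear 255/7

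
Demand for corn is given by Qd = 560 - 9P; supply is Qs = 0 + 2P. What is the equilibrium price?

P* = 560/11

Set Qd = Qs: 560 - 9P = 0 + 2P.
560 = 11P, so P* = 560/11.
Q* = 560 − 9(560/11) = 1120/11.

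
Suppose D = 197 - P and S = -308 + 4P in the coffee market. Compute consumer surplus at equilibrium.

Equilibrium: 197 - P = -308 + 4P gives P* = 101, Q* = 96.
Demand choke price (D = 0): P = 197.
CS = ½(197 − 101)(96) = 4608.

Consumer surplus = 4608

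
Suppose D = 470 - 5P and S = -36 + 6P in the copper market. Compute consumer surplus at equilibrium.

Consumer surplus = 5760

Equilibrium: 470 - 5P = -36 + 6P gives P* = 46, Q* = 240.
Demand choke price (D = 0): P = 94.
CS = ½(94 − 46)(240) = 5760.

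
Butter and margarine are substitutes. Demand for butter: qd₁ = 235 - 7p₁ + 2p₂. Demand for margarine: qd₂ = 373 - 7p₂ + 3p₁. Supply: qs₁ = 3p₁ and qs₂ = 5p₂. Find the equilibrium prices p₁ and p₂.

Market 1: 235 - 7p₁ + 2p₂ = 3p₁ → 10p₁ - 2p₂ = 235.
Market 2: 12p₂ - 3p₁ = 373.
Eliminating p₂: 12×(1) + 2×(2) gives 114p₁ = 3566, so p₁ = 1783/57.
Back-substitute into (2): p₂ = (373 + 3×1783/57) / 12 = 4435/114.

p₁ = 1783/57, p₂ = 4435/114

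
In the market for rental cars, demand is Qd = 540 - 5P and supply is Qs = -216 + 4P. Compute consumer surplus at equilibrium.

Consumer surplus = 1440

Equilibrium: 540 - 5P = -216 + 4P gives P* = 84, Q* = 120.
Demand choke price (Qd = 0): P = 108.
CS = ½(108 − 84)(120) = 1440.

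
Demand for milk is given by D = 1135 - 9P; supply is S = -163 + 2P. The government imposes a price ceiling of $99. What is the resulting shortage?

Shortage = 209

Equilibrium price would be P* = 118, so the ceiling at 99 binds.
At P = 99: D = 1135 − 9(99) = 244, S = -163 + 2(99) = 35.
Shortage = 244 − 35 = 209.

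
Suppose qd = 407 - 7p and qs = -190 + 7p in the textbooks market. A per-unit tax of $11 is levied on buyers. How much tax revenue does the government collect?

Pre-tax equilibrium: p* = 597/14, q* = 108.5.
Tax on buyers shifts demand to qd = 407 − 7(p + 11) = 330 - 7p.
330 - 7p = -190 + 7p gives seller price ps = 260/7; buyers pay pb = 260/7 + 11 = 337/7.
New quantity: q = 407 − 7(337/7) = 70.
Revenue = 11 × 70 = 770.

Tax revenue = 770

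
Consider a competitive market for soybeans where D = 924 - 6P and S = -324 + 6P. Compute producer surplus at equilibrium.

Producer surplus = 7500

Equilibrium: 924 - 6P = -324 + 6P gives P* = 104, Q* = 300.
Supply starts at P = 54 (where S = 0).
PS = ½(104 − 54)(300) = 7500.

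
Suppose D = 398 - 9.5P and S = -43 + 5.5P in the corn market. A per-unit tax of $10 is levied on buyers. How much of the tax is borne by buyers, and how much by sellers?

Buyers bear 11/3, sellers bear 19/3

Pre-tax equilibrium: P* = 29.4, Q* = 118.7.
Tax on buyers shifts demand to D = 398 − 9.5(P + 10) = 303 - 9.5P.
303 - 9.5P = -43 + 5.5P gives seller price Ps = 346/15; buyers pay Pb = 346/15 + 10 = 496/15.
New quantity: Q = 398 − 9.5(496/15) = 1258/15.
Buyer burden = 496/15 − 29.4 = 11/3; seller burden = 29.4 − 346/15 = 19/3.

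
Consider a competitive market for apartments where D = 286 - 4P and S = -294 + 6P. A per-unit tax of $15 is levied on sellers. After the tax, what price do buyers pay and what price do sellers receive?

Pre-tax equilibrium: P* = 58, Q* = 54.
Tax on sellers shifts supply to S = -294 + 6(P − 15) = -384 + 6P.
286 - 4P = -384 + 6P gives buyer price Pb = 67; sellers receive Ps = 67 − 15 = 52.
New quantity: Q = 286 − 4(67) = 18.

Buyers pay $67, sellers receive $52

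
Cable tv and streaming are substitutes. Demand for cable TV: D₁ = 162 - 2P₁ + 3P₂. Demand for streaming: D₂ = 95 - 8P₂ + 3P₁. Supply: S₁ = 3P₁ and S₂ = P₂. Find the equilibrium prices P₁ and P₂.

P₁ = 581/12, P₂ = 961/36

Market 1: 162 - 2P₁ + 3P₂ = 3P₁ → 5P₁ - 3P₂ = 162.
Market 2: 9P₂ - 3P₁ = 95.
Eliminating P₂: 9×(1) + 3×(2) gives 36P₁ = 1743, so P₁ = 581/12.
Back-substitute into (2): P₂ = (95 + 3×581/12) / 9 = 961/36.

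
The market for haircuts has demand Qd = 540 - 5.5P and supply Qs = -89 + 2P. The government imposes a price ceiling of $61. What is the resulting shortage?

Equilibrium price would be P* = 1258/15, so the ceiling at 61 binds.
At P = 61: Qd = 540 − 5.5(61) = 204.5, Qs = -89 + 2(61) = 33.
Shortage = 204.5 − 33 = 171.5.

Shortage = 171.5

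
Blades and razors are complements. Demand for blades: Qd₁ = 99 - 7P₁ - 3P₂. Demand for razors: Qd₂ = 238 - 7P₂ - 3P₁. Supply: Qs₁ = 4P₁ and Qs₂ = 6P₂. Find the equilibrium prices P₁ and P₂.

Market 1: 99 - 7P₁ - 3P₂ = 4P₁ → 11P₁ + 3P₂ = 99.
Market 2: 13P₂ + 3P₁ = 238.
Eliminating P₂: 13×(1) − 3×(2) gives 134P₁ = 573, so P₁ = 573/134.
Back-substitute into (2): P₂ = (238 − 3×573/134) / 13 = 2321/134.

P₁ = 573/134, P₂ = 2321/134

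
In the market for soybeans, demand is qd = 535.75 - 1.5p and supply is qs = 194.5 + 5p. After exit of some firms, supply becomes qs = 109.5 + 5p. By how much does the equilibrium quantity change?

Δq = -255/13

Original equilibrium: p* = 52.5, q* = 457.
New equilibrium: 535.75 - 1.5p = 109.5 + 5p, so 426.25 = 6.5p and p' = 1705/26; q' = 535.75 − 1.5(1705/26) = 5686/13.
Change in quantity: 5686/13 − 457 = -255/13.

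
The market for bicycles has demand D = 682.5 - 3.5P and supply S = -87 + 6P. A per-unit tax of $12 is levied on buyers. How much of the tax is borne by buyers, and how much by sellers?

Pre-tax equilibrium: P* = 81, Q* = 399.
Tax on buyers shifts demand to D = 682.5 − 3.5(P + 12) = 640.5 - 3.5P.
640.5 - 3.5P = -87 + 6P gives seller price Ps = 1455/19; buyers pay Pb = 1455/19 + 12 = 1683/19.
New quantity: Q = 682.5 − 3.5(1683/19) = 7077/19.
Buyer burden = 1683/19 − 81 = 144/19; seller burden = 81 − 1455/19 = 84/19.

Buyers bear 144/19, sellers bear 84/19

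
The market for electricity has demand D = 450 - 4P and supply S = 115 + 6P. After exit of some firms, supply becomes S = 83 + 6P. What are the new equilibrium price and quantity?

Original equilibrium: P* = 33.5, Q* = 316.
New equilibrium: 450 - 4P = 83 + 6P, so 367 = 10P and P' = 36.7; Q' = 450 − 4(36.7) = 303.2.

P' = 36.7, Q' = 303.2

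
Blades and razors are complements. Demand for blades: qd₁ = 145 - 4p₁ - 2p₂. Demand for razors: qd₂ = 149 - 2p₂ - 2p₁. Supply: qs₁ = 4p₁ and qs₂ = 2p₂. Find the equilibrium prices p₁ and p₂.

p₁ = 141/14, p₂ = 451/14

Market 1: 145 - 4p₁ - 2p₂ = 4p₁ → 8p₁ + 2p₂ = 145.
Market 2: 4p₂ + 2p₁ = 149.
Eliminating p₂: 4×(1) − 2×(2) gives 28p₁ = 282, so p₁ = 141/14.
Back-substitute into (2): p₂ = (149 − 2×141/14) / 4 = 451/14.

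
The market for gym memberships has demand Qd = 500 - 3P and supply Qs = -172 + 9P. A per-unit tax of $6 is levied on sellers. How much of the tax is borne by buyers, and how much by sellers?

Buyers bear $4.5, sellers bear $1.5

Pre-tax equilibrium: P* = 56, Q* = 332.
Tax on sellers shifts supply to Qs = -172 + 9(P − 6) = -226 + 9P.
500 - 3P = -226 + 9P gives buyer price Pb = 60.5; sellers receive Ps = 60.5 − 6 = 54.5.
New quantity: Q = 500 − 3(60.5) = 318.5.
Buyer burden = 60.5 − 56 = 4.5; seller burden = 56 − 54.5 = 1.5.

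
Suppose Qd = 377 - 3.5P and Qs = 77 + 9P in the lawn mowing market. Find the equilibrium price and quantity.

Set Qd = Qs: 377 - 3.5P = 77 + 9P.
300 = 12.5P, so P* = 24.
Q* = 377 − 3.5(24) = 293.

P* = 24, Q* = 293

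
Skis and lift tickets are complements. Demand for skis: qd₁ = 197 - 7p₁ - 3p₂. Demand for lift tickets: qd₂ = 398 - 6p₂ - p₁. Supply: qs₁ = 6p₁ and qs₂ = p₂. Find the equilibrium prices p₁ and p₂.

Market 1: 197 - 7p₁ - 3p₂ = 6p₁ → 13p₁ + 3p₂ = 197.
Market 2: 7p₂ + p₁ = 398.
Eliminating p₂: 7×(1) − 3×(2) gives 88p₁ = 185, so p₁ = 185/88.
Back-substitute into (2): p₂ = (398 − 1×185/88) / 7 = 4977/88.

p₁ = 185/88, p₂ = 4977/88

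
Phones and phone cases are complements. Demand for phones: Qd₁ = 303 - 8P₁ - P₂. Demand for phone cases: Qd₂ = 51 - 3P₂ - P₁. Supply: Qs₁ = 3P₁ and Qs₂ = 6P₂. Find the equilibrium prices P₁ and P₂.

Market 1: 303 - 8P₁ - P₂ = 3P₁ → 11P₁ + P₂ = 303.
Market 2: 9P₂ + P₁ = 51.
Eliminating P₂: 9×(1) − 1×(2) gives 98P₁ = 2676, so P₁ = 1338/49.
Back-substitute into (2): P₂ = (51 − 1×1338/49) / 9 = 129/49.

P₁ = 1338/49, P₂ = 129/49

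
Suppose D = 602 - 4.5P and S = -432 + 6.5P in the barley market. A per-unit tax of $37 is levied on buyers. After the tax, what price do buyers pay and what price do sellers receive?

Pre-tax equilibrium: P* = 94, Q* = 179.
Tax on buyers shifts demand to D = 602 − 4.5(P + 37) = 435.5 - 4.5P.
435.5 - 4.5P = -432 + 6.5P gives seller price Ps = 1735/22; buyers pay Pb = 1735/22 + 37 = 2549/22.
New quantity: Q = 602 − 4.5(2549/22) = 3547/44.

Buyers pay 2549/22, sellers receive 1735/22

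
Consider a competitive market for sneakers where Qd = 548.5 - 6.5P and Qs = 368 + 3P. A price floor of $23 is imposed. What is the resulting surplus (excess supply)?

Surplus = 38

Equilibrium price would be P* = 19, so the floor at 23 binds.
At P = 23: Qd = 399, Qs = 437.
Surplus = 437 − 399 = 38.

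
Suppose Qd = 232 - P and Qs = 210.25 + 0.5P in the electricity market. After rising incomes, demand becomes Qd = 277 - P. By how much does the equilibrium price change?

ΔP = 30

Original equilibrium: P* = 14.5, Q* = 217.5.
New equilibrium: 277 - P = 210.25 + 0.5P, so 66.75 = 1.5P and P' = 44.5; Q' = 277 − 1(44.5) = 232.5.
Change in price: 44.5 − 14.5 = 30.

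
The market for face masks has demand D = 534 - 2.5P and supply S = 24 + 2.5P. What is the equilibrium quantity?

Q* = 279

Set D = S: 534 - 2.5P = 24 + 2.5P.
510 = 5P, so P* = 102.
Q* = 534 − 2.5(102) = 279.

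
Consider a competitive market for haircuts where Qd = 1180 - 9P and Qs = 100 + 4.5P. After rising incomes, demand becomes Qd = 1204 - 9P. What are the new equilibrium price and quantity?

Original equilibrium: P* = 80, Q* = 460.
New equilibrium: 1204 - 9P = 100 + 4.5P, so 1104 = 13.5P and P' = 736/9; Q' = 1204 − 9(736/9) = 468.

P' = 736/9, Q' = 468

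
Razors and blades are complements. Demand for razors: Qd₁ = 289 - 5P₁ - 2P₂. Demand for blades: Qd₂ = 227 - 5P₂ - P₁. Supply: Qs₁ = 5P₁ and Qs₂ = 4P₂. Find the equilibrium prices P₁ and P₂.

P₁ = 2147/88, P₂ = 1981/88

Market 1: 289 - 5P₁ - 2P₂ = 5P₁ → 10P₁ + 2P₂ = 289.
Market 2: 9P₂ + P₁ = 227.
Eliminating P₂: 9×(1) − 2×(2) gives 88P₁ = 2147, so P₁ = 2147/88.
Back-substitute into (2): P₂ = (227 − 1×2147/88) / 9 = 1981/88.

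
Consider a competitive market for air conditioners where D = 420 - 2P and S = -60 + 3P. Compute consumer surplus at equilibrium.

Consumer surplus = 12996

Equilibrium: 420 - 2P = -60 + 3P gives P* = 96, Q* = 228.
Demand choke price (D = 0): P = 210.
CS = ½(210 − 96)(228) = 12996.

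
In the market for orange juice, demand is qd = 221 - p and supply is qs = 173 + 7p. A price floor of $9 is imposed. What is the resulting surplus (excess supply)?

Equilibrium price would be p* = 6, so the floor at 9 binds.
At p = 9: qd = 212, qs = 236.
Surplus = 236 − 212 = 24.

Surplus = 24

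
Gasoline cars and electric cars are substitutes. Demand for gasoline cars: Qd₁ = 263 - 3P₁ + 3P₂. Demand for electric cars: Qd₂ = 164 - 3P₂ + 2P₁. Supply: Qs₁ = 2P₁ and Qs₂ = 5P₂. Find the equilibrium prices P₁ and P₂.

Market 1: 263 - 3P₁ + 3P₂ = 2P₁ → 5P₁ - 3P₂ = 263.
Market 2: 8P₂ - 2P₁ = 164.
Eliminating P₂: 8×(1) + 3×(2) gives 34P₁ = 2596, so P₁ = 1298/17.
Back-substitute into (2): P₂ = (164 + 2×1298/17) / 8 = 673/17.

P₁ = 1298/17, P₂ = 673/17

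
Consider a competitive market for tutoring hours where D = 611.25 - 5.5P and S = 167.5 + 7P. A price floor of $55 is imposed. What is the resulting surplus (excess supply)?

Surplus = 243.75

Equilibrium price would be P* = 35.5, so the floor at 55 binds.
At P = 55: D = 308.75, S = 552.5.
Surplus = 552.5 − 308.75 = 243.75.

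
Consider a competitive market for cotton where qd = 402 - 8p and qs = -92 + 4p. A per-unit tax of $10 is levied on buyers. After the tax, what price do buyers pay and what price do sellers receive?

Pre-tax equilibrium: p* = 247/6, q* = 218/3.
Tax on buyers shifts demand to qd = 402 − 8(p + 10) = 322 - 8p.
322 - 8p = -92 + 4p gives seller price ps = 34.5; buyers pay pb = 34.5 + 10 = 44.5.
New quantity: q = 402 − 8(44.5) = 46.

Buyers pay $44.5, sellers receive $34.5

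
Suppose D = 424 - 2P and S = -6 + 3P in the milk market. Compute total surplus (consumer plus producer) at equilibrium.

Total surplus = 26460

Equilibrium: 424 - 2P = -6 + 3P gives P* = 86, Q* = 252.
Demand choke price: P = 212; supply starts at P = 2.
CS = ½(212 − 86)(252) = 15876; PS = ½(86 − 2)(252) = 10584.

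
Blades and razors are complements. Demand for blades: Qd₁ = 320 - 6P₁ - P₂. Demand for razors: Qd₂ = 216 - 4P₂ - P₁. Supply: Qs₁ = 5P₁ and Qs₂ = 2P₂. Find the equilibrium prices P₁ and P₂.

P₁ = 1704/65, P₂ = 2056/65

Market 1: 320 - 6P₁ - P₂ = 5P₁ → 11P₁ + P₂ = 320.
Market 2: 6P₂ + P₁ = 216.
Eliminating P₂: 6×(1) − 1×(2) gives 65P₁ = 1704, so P₁ = 1704/65.
Back-substitute into (2): P₂ = (216 − 1×1704/65) / 6 = 2056/65.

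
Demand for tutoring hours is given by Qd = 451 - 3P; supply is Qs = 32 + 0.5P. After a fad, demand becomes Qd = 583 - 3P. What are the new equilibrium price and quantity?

P' = 1102/7, Q' = 775/7

Original equilibrium: P* = 838/7, Q* = 643/7.
New equilibrium: 583 - 3P = 32 + 0.5P, so 551 = 3.5P and P' = 1102/7; Q' = 583 − 3(1102/7) = 775/7.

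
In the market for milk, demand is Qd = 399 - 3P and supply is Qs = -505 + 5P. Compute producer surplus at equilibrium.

Producer surplus = 360

Equilibrium: 399 - 3P = -505 + 5P gives P* = 113, Q* = 60.
Supply starts at P = 101 (where Qs = 0).
PS = ½(113 − 101)(60) = 360.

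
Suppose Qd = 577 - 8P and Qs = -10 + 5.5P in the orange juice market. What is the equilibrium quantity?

Set Qd = Qs: 577 - 8P = -10 + 5.5P.
587 = 13.5P, so P* = 1174/27.
Q* = 577 − 8(1174/27) = 6187/27.

Q* = 6187/27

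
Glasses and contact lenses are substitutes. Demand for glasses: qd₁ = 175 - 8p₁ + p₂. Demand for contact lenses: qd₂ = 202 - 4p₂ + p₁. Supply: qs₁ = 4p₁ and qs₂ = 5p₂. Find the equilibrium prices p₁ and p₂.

p₁ = 1777/107, p₂ = 2599/107

Market 1: 175 - 8p₁ + p₂ = 4p₁ → 12p₁ - p₂ = 175.
Market 2: 9p₂ - p₁ = 202.
Eliminating p₂: 9×(1) + 1×(2) gives 107p₁ = 1777, so p₁ = 1777/107.
Back-substitute into (2): p₂ = (202 + 1×1777/107) / 9 = 2599/107.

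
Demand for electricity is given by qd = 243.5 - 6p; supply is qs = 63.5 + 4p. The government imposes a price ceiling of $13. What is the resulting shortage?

Shortage = 50

Equilibrium price would be p* = 18, so the ceiling at 13 binds.
At p = 13: qd = 243.5 − 6(13) = 165.5, qs = 63.5 + 4(13) = 115.5.
Shortage = 165.5 − 115.5 = 50.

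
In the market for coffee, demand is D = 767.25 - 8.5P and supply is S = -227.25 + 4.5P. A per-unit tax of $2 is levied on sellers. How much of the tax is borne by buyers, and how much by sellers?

Buyers bear 9/13, sellers bear 17/13

Pre-tax equilibrium: P* = 76.5, Q* = 117.
Tax on sellers shifts supply to S = -227.25 + 4.5(P − 2) = -236.25 + 4.5P.
767.25 - 8.5P = -236.25 + 4.5P gives buyer price Pb = 2007/26; sellers receive Ps = 2007/26 − 2 = 1955/26.
New quantity: Q = 767.25 − 8.5(2007/26) = 2889/26.
Buyer burden = 2007/26 − 76.5 = 9/13; seller burden = 76.5 − 1955/26 = 17/13.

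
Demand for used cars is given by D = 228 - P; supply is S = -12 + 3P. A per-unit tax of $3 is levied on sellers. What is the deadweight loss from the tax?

Deadweight loss = 3.375

Pre-tax equilibrium: P* = 60, Q* = 168.
Tax on sellers shifts supply to S = -12 + 3(P − 3) = -21 + 3P.
228 - P = -21 + 3P gives buyer price Pb = 62.25; sellers receive Ps = 62.25 − 3 = 59.25.
New quantity: Q = 228 − 1(62.25) = 165.75.
DWL = ½ × 3 × (168 − 165.75) = 3.375.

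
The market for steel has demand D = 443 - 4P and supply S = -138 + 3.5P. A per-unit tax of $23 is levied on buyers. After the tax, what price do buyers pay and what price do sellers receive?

Buyers pay $88.2, sellers receive $65.2

Pre-tax equilibrium: P* = 1162/15, Q* = 1997/15.
Tax on buyers shifts demand to D = 443 − 4(P + 23) = 351 - 4P.
351 - 4P = -138 + 3.5P gives seller price Ps = 65.2; buyers pay Pb = 65.2 + 23 = 88.2.
New quantity: Q = 443 − 4(88.2) = 90.2.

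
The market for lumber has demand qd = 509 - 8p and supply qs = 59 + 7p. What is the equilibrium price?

p* = 30

Set qd = qs: 509 - 8p = 59 + 7p.
450 = 15p, so p* = 30.
q* = 509 − 8(30) = 269.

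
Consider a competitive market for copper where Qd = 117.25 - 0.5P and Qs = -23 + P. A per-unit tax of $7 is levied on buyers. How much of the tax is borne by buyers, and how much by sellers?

Buyers bear 14/3, sellers bear 7/3

Pre-tax equilibrium: P* = 93.5, Q* = 70.5.
Tax on buyers shifts demand to Qd = 117.25 − 0.5(P + 7) = 113.75 - 0.5P.
113.75 - 0.5P = -23 + P gives seller price Ps = 547/6; buyers pay Pb = 547/6 + 7 = 589/6.
New quantity: Q = 117.25 − 0.5(589/6) = 409/6.
Buyer burden = 589/6 − 93.5 = 14/3; seller burden = 93.5 − 547/6 = 7/3.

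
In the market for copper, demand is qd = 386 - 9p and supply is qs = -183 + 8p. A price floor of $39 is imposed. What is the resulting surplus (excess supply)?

Equilibrium price would be p* = 569/17, so the floor at 39 binds.
At p = 39: qd = 35, qs = 129.
Surplus = 129 − 35 = 94.

Surplus = 94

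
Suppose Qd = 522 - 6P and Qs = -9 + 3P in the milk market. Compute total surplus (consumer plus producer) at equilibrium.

Total surplus = 7056

Equilibrium: 522 - 6P = -9 + 3P gives P* = 59, Q* = 168.
Demand choke price: P = 87; supply starts at P = 3.
CS = ½(87 − 59)(168) = 2352; PS = ½(59 − 3)(168) = 4704.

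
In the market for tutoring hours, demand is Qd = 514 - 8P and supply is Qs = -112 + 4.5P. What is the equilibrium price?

Set Qd = Qs: 514 - 8P = -112 + 4.5P.
626 = 12.5P, so P* = 50.08.
Q* = 514 − 8(50.08) = 113.36.

P* = 50.08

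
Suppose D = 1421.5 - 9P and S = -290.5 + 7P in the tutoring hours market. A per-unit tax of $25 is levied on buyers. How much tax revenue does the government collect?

Tax revenue = 9001.5625

Pre-tax equilibrium: P* = 107, Q* = 458.5.
Tax on buyers shifts demand to D = 1421.5 − 9(P + 25) = 1196.5 - 9P.
1196.5 - 9P = -290.5 + 7P gives seller price Ps = 92.9375; buyers pay Pb = 92.9375 + 25 = 117.9375.
New quantity: Q = 1421.5 − 9(117.9375) = 360.0625.
Revenue = 25 × 360.0625 = 9001.5625.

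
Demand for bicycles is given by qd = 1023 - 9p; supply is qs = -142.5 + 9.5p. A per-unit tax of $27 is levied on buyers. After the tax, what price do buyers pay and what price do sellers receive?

Pre-tax equilibrium: p* = 63, q* = 456.
Tax on buyers shifts demand to qd = 1023 − 9(p + 27) = 780 - 9p.
780 - 9p = -142.5 + 9.5p gives seller price ps = 1845/37; buyers pay pb = 1845/37 + 27 = 2844/37.
New quantity: q = 1023 − 9(2844/37) = 12255/37.

Buyers pay 2844/37, sellers receive 1845/37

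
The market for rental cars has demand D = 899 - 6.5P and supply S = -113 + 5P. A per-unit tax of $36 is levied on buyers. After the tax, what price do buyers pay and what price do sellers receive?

Buyers pay 2384/23, sellers receive 1556/23

Pre-tax equilibrium: P* = 88, Q* = 327.
Tax on buyers shifts demand to D = 899 − 6.5(P + 36) = 665 - 6.5P.
665 - 6.5P = -113 + 5P gives seller price Ps = 1556/23; buyers pay Pb = 1556/23 + 36 = 2384/23.
New quantity: Q = 899 − 6.5(2384/23) = 5181/23.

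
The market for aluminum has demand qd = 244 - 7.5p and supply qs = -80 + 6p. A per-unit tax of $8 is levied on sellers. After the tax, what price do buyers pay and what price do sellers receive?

Pre-tax equilibrium: p* = 24, q* = 64.
Tax on sellers shifts supply to qs = -80 + 6(p − 8) = -128 + 6p.
244 - 7.5p = -128 + 6p gives buyer price pb = 248/9; sellers receive ps = 248/9 − 8 = 176/9.
New quantity: q = 244 − 7.5(248/9) = 112/3.

Buyers pay 248/9, sellers receive 176/9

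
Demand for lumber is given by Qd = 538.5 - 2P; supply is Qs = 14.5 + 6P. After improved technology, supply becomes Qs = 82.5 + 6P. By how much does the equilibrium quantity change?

ΔQ = 17

Original equilibrium: P* = 65.5, Q* = 407.5.
New equilibrium: 538.5 - 2P = 82.5 + 6P, so 456 = 8P and P' = 57; Q' = 538.5 − 2(57) = 424.5.
Change in quantity: 424.5 − 407.5 = 17.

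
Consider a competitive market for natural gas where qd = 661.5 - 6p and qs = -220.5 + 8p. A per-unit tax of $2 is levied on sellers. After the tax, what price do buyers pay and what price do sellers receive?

Pre-tax equilibrium: p* = 63, q* = 283.5.
Tax on sellers shifts supply to qs = -220.5 + 8(p − 2) = -236.5 + 8p.
661.5 - 6p = -236.5 + 8p gives buyer price pb = 449/7; sellers receive ps = 449/7 − 2 = 435/7.
New quantity: q = 661.5 − 6(449/7) = 3873/14.

Buyers pay 449/7, sellers receive 435/7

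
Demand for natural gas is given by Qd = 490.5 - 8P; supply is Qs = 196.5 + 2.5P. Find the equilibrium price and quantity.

Set Qd = Qs: 490.5 - 8P = 196.5 + 2.5P.
294 = 10.5P, so P* = 28.
Q* = 490.5 − 8(28) = 266.5.

P* = 28, Q* = 266.5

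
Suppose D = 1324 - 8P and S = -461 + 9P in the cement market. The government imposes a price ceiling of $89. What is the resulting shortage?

Equilibrium price would be P* = 105, so the ceiling at 89 binds.
At P = 89: D = 1324 − 8(89) = 612, S = -461 + 9(89) = 340.
Shortage = 612 − 340 = 272.

Shortage = 272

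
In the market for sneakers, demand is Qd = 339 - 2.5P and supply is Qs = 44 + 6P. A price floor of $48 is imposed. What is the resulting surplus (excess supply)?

Surplus = 113

Equilibrium price would be P* = 590/17, so the floor at 48 binds.
At P = 48: Qd = 219, Qs = 332.
Surplus = 332 − 219 = 113.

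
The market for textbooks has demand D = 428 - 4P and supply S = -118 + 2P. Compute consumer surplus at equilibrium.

Equilibrium: 428 - 4P = -118 + 2P gives P* = 91, Q* = 64.
Demand choke price (D = 0): P = 107.
CS = ½(107 − 91)(64) = 512.

Consumer surplus = 512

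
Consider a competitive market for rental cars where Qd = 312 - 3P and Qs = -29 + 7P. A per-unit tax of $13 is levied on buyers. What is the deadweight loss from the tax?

Pre-tax equilibrium: P* = 34.1, Q* = 209.7.
Tax on buyers shifts demand to Qd = 312 − 3(P + 13) = 273 - 3P.
273 - 3P = -29 + 7P gives seller price Ps = 30.2; buyers pay Pb = 30.2 + 13 = 43.2.
New quantity: Q = 312 − 3(43.2) = 182.4.
DWL = ½ × 13 × (209.7 − 182.4) = 177.45.

Deadweight loss = 177.45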